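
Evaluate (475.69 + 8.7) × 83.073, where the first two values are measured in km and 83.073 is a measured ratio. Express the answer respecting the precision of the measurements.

475.69 km + 8.7 km = 484.39 km; the sum is limited to 1 decimal place (4 s.f.).
Carrying full precision, 484.39 × 83.073 = 40239.73047 km; 83.073 has 5 s.f., so the result keeps min(4, 5) = 4 s.f.
Rounded to 4 significant figures: 4.024 × 10⁴ km.

4.024 × 10⁴ km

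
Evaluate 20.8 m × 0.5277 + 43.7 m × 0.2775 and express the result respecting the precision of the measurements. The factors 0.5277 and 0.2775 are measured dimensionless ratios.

23.1 m

20.8 × 0.5277 = 10.97616 → 11.0 m (3 s.f., last digit at the 10^-1 place).
43.7 × 0.2775 = 12.12675 → 12.1 m (3 s.f., last digit at the 10^-1 place).
Sum: 23.10291 m; keep the coarser place, 10^-1.
Result: 23.1 m.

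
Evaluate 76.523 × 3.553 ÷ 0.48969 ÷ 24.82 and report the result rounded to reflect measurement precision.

76.523 × 3.553 ÷ 0.48969 ÷ 24.82 = 22.3699072128…
Multiplication/division keeps the fewest significant figures: 76.523 → 5 s.f., 3.553 → 4 s.f., 0.48969 → 5 s.f., 24.82 → 4 s.f.; limit is 4.
Rounded to 4 significant figures: 22.37.

22.37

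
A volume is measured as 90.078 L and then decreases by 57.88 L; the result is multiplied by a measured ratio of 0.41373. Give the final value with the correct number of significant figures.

90.078 L − 57.88 L = 32.198 L; the difference is limited to 2 decimal places (4 s.f.).
Carrying full precision, 32.198 × 0.41373 = 13.32127854 L; 0.41373 has 5 s.f., so the result keeps min(4, 5) = 4 s.f.
Rounded to 4 significant figures: 13.32 L.

13.32 L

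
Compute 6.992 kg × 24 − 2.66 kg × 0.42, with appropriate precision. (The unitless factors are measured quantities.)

1.7 × 10^2 kg

6.992 × 24 = 167.808 → 1.7 × 10^2 kg (2 s.f., last digit at the 10^1 place).
2.66 × 0.42 = 1.1172 → 1.1 kg (2 s.f., last digit at the 10^-1 place).
Difference: 166.6908 kg; keep the coarser place, 10^1.
Result: 1.7 × 10^2 kg.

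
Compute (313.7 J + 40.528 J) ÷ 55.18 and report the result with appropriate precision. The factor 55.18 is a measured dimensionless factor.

313.7 J + 40.528 J = 354.228 J; the sum is limited to 1 decimal place (4 s.f.).
Carrying full precision, 354.228 ÷ 55.18 = 6.41949981877… J; 55.18 has 4 s.f., so the result keeps min(4, 4) = 4 s.f.
Rounded to 4 significant figures: 6.419 J.

6.419 J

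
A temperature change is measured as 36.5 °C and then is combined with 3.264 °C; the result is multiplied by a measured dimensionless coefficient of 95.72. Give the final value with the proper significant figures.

3.81 × 10^3 °C

36.5 °C + 3.264 °C = 39.764 °C; the sum is limited to 1 decimal place (3 s.f.).
Carrying full precision, 39.764 × 95.72 = 3806.21008 °C; 95.72 has 4 s.f., so the result keeps min(3, 4) = 3 s.f.
Rounded to 3 significant figures: 3.81 × 10^3 °C.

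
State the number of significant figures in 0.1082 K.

4

0.1082: leading zeros are not significant; zeros between nonzero digits are significant.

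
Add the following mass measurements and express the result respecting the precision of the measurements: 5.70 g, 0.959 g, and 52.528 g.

59.19 g

5.70 g + 0.959 g + 52.528 g = 59.187 g.
Addition/subtraction keeps the fewest decimal places: 5.70 → 2 decimal places, 0.959 → 3 decimal places, 52.528 → 3 decimal places; limit is 2.
Rounded to 2 decimal places: 59.19 g.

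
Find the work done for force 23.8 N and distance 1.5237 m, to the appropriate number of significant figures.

36.3 J

work done = 23.8 N × 1.5237 m = 36.26406 J.
23.8 has 3 significant figures; 1.5237 has 5.
Division/multiplication keeps the fewest: 3 significant figures.
Rounded: 36.3 J.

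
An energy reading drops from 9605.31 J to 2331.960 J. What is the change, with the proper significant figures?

9605.31 J − 2331.960 J = 7273.350 J.
Addition/subtraction keeps the fewest decimal places: 9605.31 → 2 decimal places, 2331.960 → 3 decimal places; limit is 2.
Rounded to 2 decimal places: 7273.35 J.

7273.35 J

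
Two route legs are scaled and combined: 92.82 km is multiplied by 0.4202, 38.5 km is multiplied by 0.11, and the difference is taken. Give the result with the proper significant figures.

34.8 km

92.82 × 0.4202 = 39.002964 → 39.00 km (4 s.f., last digit at the 10^-2 place).
38.5 × 0.11 = 4.235 → 4.2 km (2 s.f., last digit at the 10^-1 place).
Difference: 34.767964 km; keep the coarser place, 10^-1.
Result: 34.8 km.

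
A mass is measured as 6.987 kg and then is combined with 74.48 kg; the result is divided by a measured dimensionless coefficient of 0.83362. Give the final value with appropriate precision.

6.987 kg + 74.48 kg = 81.467 kg; the sum is limited to 2 decimal places (4 s.f.).
Carrying full precision, 81.467 ÷ 0.83362 = 97.726781987… kg; 0.83362 has 5 s.f., so the result keeps min(4, 5) = 4 s.f.
Rounded to 4 significant figures: 97.73 kg.

97.73 kg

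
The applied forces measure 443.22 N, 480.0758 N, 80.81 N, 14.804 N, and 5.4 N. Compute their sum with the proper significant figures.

1024.3 N

443.22 N + 480.0758 N + 80.81 N + 14.804 N + 5.4 N = 1024.3098 N.
Addition/subtraction keeps the fewest decimal places: 443.22 → 2 decimal places, 480.0758 → 4 decimal places, 80.81 → 2 decimal places, 14.804 → 3 decimal places, 5.4 → 1 decimal place; limit is 1.
Rounded to 1 decimal place: 1024.3 N.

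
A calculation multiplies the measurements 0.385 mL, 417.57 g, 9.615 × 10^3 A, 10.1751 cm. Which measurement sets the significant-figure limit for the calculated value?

0.385 mL

0.385 mL → 3 s.f.; 417.57 g → 5 s.f.; 9.615 × 10^3 A → 4 s.f.; 10.1751 cm → 6 s.f.
The fewest is 3 significant figures, from 0.385 mL.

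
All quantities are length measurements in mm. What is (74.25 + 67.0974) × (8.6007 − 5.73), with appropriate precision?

74.25 + 67.0974 = 141.3474, limited to 2 d.p. → 5 s.f.; 8.6007 − 5.73 = 2.8707, limited to 2 d.p. → 3 s.f.
Carrying full precision, 141.3474 × 2.8707 = 405.76598118; keep min(5, 3) = 3 s.f.
Rounded to 3 significant figures: 406 mm².

406 mm²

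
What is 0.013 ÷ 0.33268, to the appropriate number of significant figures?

0.013 ÷ 0.33268 = 0.0390765901166…
Multiplication/division keeps the fewest significant figures: 0.013 → 2 s.f., 0.33268 → 5 s.f.; limit is 2.
Rounded to 2 significant figures: 0.039.

0.039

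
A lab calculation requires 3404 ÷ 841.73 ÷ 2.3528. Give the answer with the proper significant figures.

3404 ÷ 841.73 ÷ 2.3528 = 1.71882528508…
Multiplication/division keeps the fewest significant figures: 3404 → 4 s.f., 841.73 → 5 s.f., 2.3528 → 5 s.f.; limit is 4.
Rounded to 4 significant figures: 1.719.

1.719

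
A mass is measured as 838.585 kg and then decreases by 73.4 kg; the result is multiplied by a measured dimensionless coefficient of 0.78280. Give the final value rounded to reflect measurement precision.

838.585 kg − 73.4 kg = 765.185 kg; the difference is limited to 1 decimal place (4 s.f.).
Carrying full precision, 765.185 × 0.78280 = 598.986818 kg; 0.78280 has 5 s.f., so the result keeps min(4, 5) = 4 s.f.
Rounded to 4 significant figures: 5.990 × 10^2 kg.

5.990 × 10^2 kg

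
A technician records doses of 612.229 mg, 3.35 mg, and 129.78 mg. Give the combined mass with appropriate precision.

745.36 mg

612.229 mg + 3.35 mg + 129.78 mg = 745.359 mg.
Addition/subtraction keeps the fewest decimal places: 612.229 → 3 decimal places, 3.35 → 2 decimal places, 129.78 → 2 decimal places; limit is 2.
Rounded to 2 decimal places: 745.36 mg.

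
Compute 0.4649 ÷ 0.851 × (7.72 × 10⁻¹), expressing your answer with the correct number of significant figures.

0.4649 ÷ 0.851 × (7.72 × 10⁻¹) = 0.421742420682…
Multiplication/division keeps the fewest significant figures: 0.4649 → 4 s.f., 0.851 → 3 s.f., 7.72 × 10⁻¹ → 3 s.f.; limit is 3.
Rounded to 3 significant figures: 0.422.

0.422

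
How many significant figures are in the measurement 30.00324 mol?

30.00324: zeros between nonzero digits are significant.

7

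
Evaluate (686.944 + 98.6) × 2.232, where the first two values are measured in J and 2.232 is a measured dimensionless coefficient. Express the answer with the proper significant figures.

686.944 J + 98.6 J = 785.544 J; the sum is limited to 1 decimal place (4 s.f.).
Carrying full precision, 785.544 × 2.232 = 1753.334208 J; 2.232 has 4 s.f., so the result keeps min(4, 4) = 4 s.f.
Rounded to 4 significant figures: 1753 J.

1753 J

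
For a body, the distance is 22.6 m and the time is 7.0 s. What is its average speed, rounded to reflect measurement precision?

average speed = 22.6 m ÷ 7.0 s = 3.22857142857… m/s.
22.6 has 3 significant figures; 7.0 has 2.
Division/multiplication keeps the fewest: 2 significant figures.
Rounded: 3.2 m/s.

3.2 m/s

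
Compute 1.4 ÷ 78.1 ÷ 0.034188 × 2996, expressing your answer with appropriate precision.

1.4 ÷ 78.1 ÷ 0.034188 × 2996 = 1570.88761442…
Multiplication/division keeps the fewest significant figures: 1.4 → 2 s.f., 78.1 → 3 s.f., 0.034188 → 5 s.f., 2996 → 4 s.f.; limit is 2.
Rounded to 2 significant figures: 1.6 × 10^3.

1.6 × 10^3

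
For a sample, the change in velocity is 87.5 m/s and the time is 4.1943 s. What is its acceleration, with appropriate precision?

acceleration = 87.5 m/s ÷ 4.1943 s = 20.8616455666… m/s².
87.5 has 3 significant figures; 4.1943 has 5.
Division/multiplication keeps the fewest: 3 significant figures.
Rounded: 20.9 m/s².

20.9 m/s²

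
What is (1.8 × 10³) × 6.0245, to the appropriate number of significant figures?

1.1 × 10⁴

(1.8 × 10³) × 6.0245 = 10844.1
Multiplication/division keeps the fewest significant figures: 1.8 × 10³ → 2 s.f., 6.0245 → 5 s.f.; limit is 2.
Rounded to 2 significant figures: 1.1 × 10⁴.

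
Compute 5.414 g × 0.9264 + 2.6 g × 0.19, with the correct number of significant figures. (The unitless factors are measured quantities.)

5.51 g

5.414 × 0.9264 = 5.0155296 → 5.016 g (4 s.f., last digit at the 10^-3 place).
2.6 × 0.19 = 0.494 → 0.49 g (2 s.f., last digit at the 10^-2 place).
Sum: 5.5095296 g; keep the coarser place, 10^-2.
Result: 5.51 g.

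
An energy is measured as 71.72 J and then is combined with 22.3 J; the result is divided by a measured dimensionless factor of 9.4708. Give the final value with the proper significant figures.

71.72 J + 22.3 J = 94.02 J; the sum is limited to 1 decimal place (3 s.f.).
Carrying full precision, 94.02 ÷ 9.4708 = 9.92735566161… J; 9.4708 has 5 s.f., so the result keeps min(3, 5) = 3 s.f.
Rounded to 3 significant figures: 9.93 J.

9.93 J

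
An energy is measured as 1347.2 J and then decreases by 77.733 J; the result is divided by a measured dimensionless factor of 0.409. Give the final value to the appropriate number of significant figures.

3.10 × 10³ J

1347.2 J − 77.733 J = 1269.467 J; the difference is limited to 1 decimal place (5 s.f.).
Carrying full precision, 1269.467 ÷ 0.409 = 3103.83129584… J; 0.409 has 3 s.f., so the result keeps min(5, 3) = 3 s.f.
Rounded to 3 significant figures: 3.10 × 10³ J.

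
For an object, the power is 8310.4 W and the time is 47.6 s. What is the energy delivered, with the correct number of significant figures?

energy delivered = 8310.4 W × 47.6 s = 395575.04 J.
8310.4 has 5 significant figures; 47.6 has 3.
Division/multiplication keeps the fewest: 3 significant figures.
Rounded: 3.96 × 10^5 J.

3.96 × 10^5 J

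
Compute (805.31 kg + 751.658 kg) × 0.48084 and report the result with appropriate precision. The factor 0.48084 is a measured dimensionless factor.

7.4865 × 10² kg

805.31 kg + 751.658 kg = 1556.968 kg; the sum is limited to 2 decimal places (6 s.f.).
Carrying full precision, 1556.968 × 0.48084 = 748.65249312 kg; 0.48084 has 5 s.f., so the result keeps min(6, 5) = 5 s.f.
Rounded to 5 significant figures: 7.4865 × 10² kg.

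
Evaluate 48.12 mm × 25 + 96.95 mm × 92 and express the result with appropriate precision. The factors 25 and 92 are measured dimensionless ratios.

1.01 × 10^4 mm

48.12 × 25 = 1203 → 1.2 × 10^3 mm (2 s.f., last digit at the 10^2 place).
96.95 × 92 = 8919.4 → 8.9 × 10^3 mm (2 s.f., last digit at the 10^2 place).
Sum: 10122.4 mm; keep the coarser place, 10^2.
Result: 1.01 × 10^4 mm.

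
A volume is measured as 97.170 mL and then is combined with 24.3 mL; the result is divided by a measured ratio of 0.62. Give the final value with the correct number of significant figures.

2.0 × 10^2 mL

97.170 mL + 24.3 mL = 121.470 mL; the sum is limited to 1 decimal place (4 s.f.).
Carrying full precision, 121.470 ÷ 0.62 = 195.919354839… mL; 0.62 has 2 s.f., so the result keeps min(4, 2) = 2 s.f.
Rounded to 2 significant figures: 2.0 × 10^2 mL.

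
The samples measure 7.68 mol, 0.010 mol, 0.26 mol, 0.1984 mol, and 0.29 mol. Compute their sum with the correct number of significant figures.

8.44 mol

7.68 mol + 0.010 mol + 0.26 mol + 0.1984 mol + 0.29 mol = 8.4384 mol.
Addition/subtraction keeps the fewest decimal places: 7.68 → 2 decimal places, 0.010 → 3 decimal places, 0.26 → 2 decimal places, 0.1984 → 4 decimal places, 0.29 → 2 decimal places; limit is 2.
Rounded to 2 decimal places: 8.44 mol.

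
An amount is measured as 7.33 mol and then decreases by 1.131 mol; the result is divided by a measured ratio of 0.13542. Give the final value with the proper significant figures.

7.33 mol − 1.131 mol = 6.199 mol; the difference is limited to 2 decimal places (3 s.f.).
Carrying full precision, 6.199 ÷ 0.13542 = 45.7761039728… mol; 0.13542 has 5 s.f., so the result keeps min(3, 5) = 3 s.f.
Rounded to 3 significant figures: 45.8 mol.

45.8 mol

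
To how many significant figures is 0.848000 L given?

6

0.848000: leading zeros are not significant; trailing zeros after a decimal point are significant.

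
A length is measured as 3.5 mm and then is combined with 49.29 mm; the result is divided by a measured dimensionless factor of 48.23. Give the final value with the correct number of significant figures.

1.09 mm

3.5 mm + 49.29 mm = 52.79 mm; the sum is limited to 1 decimal place (3 s.f.).
Carrying full precision, 52.79 ÷ 48.23 = 1.09454696247… mm; 48.23 has 4 s.f., so the result keeps min(3, 4) = 3 s.f.
Rounded to 3 significant figures: 1.09 mm.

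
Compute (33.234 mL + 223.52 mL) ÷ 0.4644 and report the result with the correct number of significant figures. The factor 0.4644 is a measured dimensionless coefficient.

33.234 mL + 223.52 mL = 256.754 mL; the sum is limited to 2 decimal places (5 s.f.).
Carrying full precision, 256.754 ÷ 0.4644 = 552.872523686… mL; 0.4644 has 4 s.f., so the result keeps min(5, 4) = 4 s.f.
Rounded to 4 significant figures: 552.9 mL.

552.9 mL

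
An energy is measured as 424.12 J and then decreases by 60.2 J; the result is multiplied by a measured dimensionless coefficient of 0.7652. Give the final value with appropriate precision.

424.12 J − 60.2 J = 363.92 J; the difference is limited to 1 decimal place (4 s.f.).
Carrying full precision, 363.92 × 0.7652 = 278.471584 J; 0.7652 has 4 s.f., so the result keeps min(4, 4) = 4 s.f.
Rounded to 4 significant figures: 2.785 × 10^2 J.

2.785 × 10^2 J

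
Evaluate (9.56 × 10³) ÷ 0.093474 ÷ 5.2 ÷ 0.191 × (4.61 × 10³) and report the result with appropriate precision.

4.7 × 10⁸

(9.56 × 10³) ÷ 0.093474 ÷ 5.2 ÷ 0.191 × (4.61 × 10³) = 474713168.402…
Multiplication/division keeps the fewest significant figures: 9.56 × 10³ → 3 s.f., 0.093474 → 5 s.f., 5.2 → 2 s.f., 0.191 → 3 s.f., 4.61 × 10³ → 3 s.f.; limit is 2.
Rounded to 2 significant figures: 4.7 × 10⁸.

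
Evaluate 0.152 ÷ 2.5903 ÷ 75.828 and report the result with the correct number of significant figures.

7.74 × 10^-4

0.152 ÷ 2.5903 ÷ 75.828 = 0.000773862711961…
Multiplication/division keeps the fewest significant figures: 0.152 → 3 s.f., 2.5903 → 5 s.f., 75.828 → 5 s.f.; limit is 3.
Rounded to 3 significant figures: 7.74 × 10^-4.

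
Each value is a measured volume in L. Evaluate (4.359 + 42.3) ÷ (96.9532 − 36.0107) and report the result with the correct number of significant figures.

0.766

4.359 + 42.3 = 46.659, limited to 1 d.p. → 3 s.f.; 96.9532 − 36.0107 = 60.9425, limited to 4 d.p. → 6 s.f.
Carrying full precision, 46.659 ÷ 60.9425 = 0.76562333347…; keep min(3, 6) = 3 s.f.
Rounded to 3 significant figures: 0.766.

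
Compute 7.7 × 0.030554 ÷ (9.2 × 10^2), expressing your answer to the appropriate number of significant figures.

7.7 × 0.030554 ÷ (9.2 × 10^2) = 0.000255723695652…
Multiplication/division keeps the fewest significant figures: 7.7 → 2 s.f., 0.030554 → 5 s.f., 9.2 × 10^2 → 2 s.f.; limit is 2.
Rounded to 2 significant figures: 2.6 × 10^-4.

2.6 × 10^-4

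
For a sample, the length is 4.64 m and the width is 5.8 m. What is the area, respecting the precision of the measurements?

area = 4.64 m × 5.8 m = 26.912 m².
4.64 has 3 significant figures; 5.8 has 2.
Division/multiplication keeps the fewest: 2 significant figures.
Rounded: 27 m².

27 m²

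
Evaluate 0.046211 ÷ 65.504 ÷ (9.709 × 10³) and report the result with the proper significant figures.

0.046211 ÷ 65.504 ÷ (9.709 × 10³) = 7.26612800849 × 10^-8…
Multiplication/division keeps the fewest significant figures: 0.046211 → 5 s.f., 65.504 → 5 s.f., 9.709 × 10³ → 4 s.f.; limit is 4.
Rounded to 4 significant figures: 7.266 × 10⁻⁸.

7.266 × 10⁻⁸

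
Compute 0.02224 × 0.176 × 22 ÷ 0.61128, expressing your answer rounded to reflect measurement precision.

0.02224 × 0.176 × 22 ÷ 0.61128 = 0.14087370763…
Multiplication/division keeps the fewest significant figures: 0.02224 → 4 s.f., 0.176 → 3 s.f., 22 → 2 s.f., 0.61128 → 5 s.f.; limit is 2.
Rounded to 2 significant figures: 0.14.

0.14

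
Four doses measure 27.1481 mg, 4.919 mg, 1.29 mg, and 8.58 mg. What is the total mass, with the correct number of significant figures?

27.1481 mg + 4.919 mg + 1.29 mg + 8.58 mg = 41.9371 mg.
Addition/subtraction keeps the fewest decimal places: 27.1481 → 4 decimal places, 4.919 → 3 decimal places, 1.29 → 2 decimal places, 8.58 → 2 decimal places; limit is 2.
Rounded to 2 decimal places: 41.94 mg.

41.94 mg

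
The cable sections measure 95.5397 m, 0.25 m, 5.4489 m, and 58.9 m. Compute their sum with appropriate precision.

160.1 m

95.5397 m + 0.25 m + 5.4489 m + 58.9 m = 160.1386 m.
Addition/subtraction keeps the fewest decimal places: 95.5397 → 4 decimal places, 0.25 → 2 decimal places, 5.4489 → 4 decimal places, 58.9 → 1 decimal place; limit is 1.
Rounded to 1 decimal place: 160.1 m.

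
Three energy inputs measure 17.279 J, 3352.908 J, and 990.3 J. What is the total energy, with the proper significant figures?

17.279 J + 3352.908 J + 990.3 J = 4360.487 J.
Addition/subtraction keeps the fewest decimal places: 17.279 → 3 decimal places, 3352.908 → 3 decimal places, 990.3 → 1 decimal place; limit is 1.
Rounded to 1 decimal place: 4360.5 J.

4360.5 J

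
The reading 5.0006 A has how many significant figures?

5

5.0006: zeros between nonzero digits are significant.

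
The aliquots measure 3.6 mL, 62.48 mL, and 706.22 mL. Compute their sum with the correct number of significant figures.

3.6 mL + 62.48 mL + 706.22 mL = 772.30 mL.
Addition/subtraction keeps the fewest decimal places: 3.6 → 1 decimal place, 62.48 → 2 decimal places, 706.22 → 2 decimal places; limit is 1.
Rounded to 1 decimal place: 772.3 mL.

772.3 mL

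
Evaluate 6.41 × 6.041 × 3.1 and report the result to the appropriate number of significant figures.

6.41 × 6.041 × 3.1 = 120.040711
Multiplication/division keeps the fewest significant figures: 6.41 → 3 s.f., 6.041 → 4 s.f., 3.1 → 2 s.f.; limit is 2.
Rounded to 2 significant figures: 1.2 × 10².

1.2 × 10²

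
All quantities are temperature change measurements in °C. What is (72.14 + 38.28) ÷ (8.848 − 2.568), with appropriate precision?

72.14 + 38.28 = 110.42, limited to 2 d.p. → 5 s.f.; 8.848 − 2.568 = 6.280, limited to 3 d.p. → 4 s.f.
Carrying full precision, 110.42 ÷ 6.280 = 17.5828025478…; keep min(5, 4) = 4 s.f.
Rounded to 4 significant figures: 17.58.

17.58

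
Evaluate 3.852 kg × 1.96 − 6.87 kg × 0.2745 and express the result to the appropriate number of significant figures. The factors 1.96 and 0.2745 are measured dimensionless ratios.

3.852 × 1.96 = 7.54992 → 7.55 kg (3 s.f., last digit at the 10^-2 place).
6.87 × 0.2745 = 1.885815 → 1.89 kg (3 s.f., last digit at the 10^-2 place).
Difference: 5.664105 kg; keep the coarser place, 10^-2.
Result: 5.66 kg.

5.66 kg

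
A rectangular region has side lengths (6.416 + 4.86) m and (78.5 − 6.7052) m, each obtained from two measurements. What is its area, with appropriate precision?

6.416 + 4.86 = 11.276, limited to 2 d.p. → 4 s.f.; 78.5 − 6.7052 = 71.7948, limited to 1 d.p. → 3 s.f.
Carrying full precision, 11.276 × 71.7948 = 809.5581648; keep min(4, 3) = 3 s.f.
Rounded to 3 significant figures: 8.10 × 10² m².

8.10 × 10² m²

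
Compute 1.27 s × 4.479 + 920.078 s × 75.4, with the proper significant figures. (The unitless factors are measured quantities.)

1.27 × 4.479 = 5.68833 → 5.69 s (3 s.f., last digit at the 10^-2 place).
920.078 × 75.4 = 69373.8812 → 6.94 × 10^4 s (3 s.f., last digit at the 10^2 place).
Sum: 69379.56953 s; keep the coarser place, 10^2.
Result: 6.94 × 10^4 s.

6.94 × 10^4 s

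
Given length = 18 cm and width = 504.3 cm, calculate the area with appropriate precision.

9.1 × 10^3 cm²

area = 18 cm × 504.3 cm = 9077.4 cm².
18 has 2 significant figures; 504.3 has 4.
Division/multiplication keeps the fewest: 2 significant figures.
Rounded: 9.1 × 10^3 cm².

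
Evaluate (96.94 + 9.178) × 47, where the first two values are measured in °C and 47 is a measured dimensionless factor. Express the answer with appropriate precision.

96.94 °C + 9.178 °C = 106.118 °C; the sum is limited to 2 decimal places (5 s.f.).
Carrying full precision, 106.118 × 47 = 4987.546 °C; 47 has 2 s.f., so the result keeps min(5, 2) = 2 s.f.
Rounded to 2 significant figures: 5.0 × 10³ °C.

5.0 × 10³ °C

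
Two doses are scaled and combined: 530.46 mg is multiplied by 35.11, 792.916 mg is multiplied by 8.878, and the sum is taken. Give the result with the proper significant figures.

2.566 × 10⁴ mg

530.46 × 35.11 = 18624.4506 → 1.862 × 10⁴ mg (4 s.f., last digit at the 10^1 place).
792.916 × 8.878 = 7039.508248 → 7.040 × 10³ mg (4 s.f., last digit at the 10^0 place).
Sum: 25663.958848 mg; keep the coarser place, 10^1.
Result: 2.566 × 10⁴ mg.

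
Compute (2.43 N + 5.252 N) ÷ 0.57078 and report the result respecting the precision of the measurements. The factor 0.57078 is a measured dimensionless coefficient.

2.43 N + 5.252 N = 7.682 N; the sum is limited to 2 decimal places (3 s.f.).
Carrying full precision, 7.682 ÷ 0.57078 = 13.4587757104… N; 0.57078 has 5 s.f., so the result keeps min(3, 5) = 3 s.f.
Rounded to 3 significant figures: 13.5 N.

13.5 N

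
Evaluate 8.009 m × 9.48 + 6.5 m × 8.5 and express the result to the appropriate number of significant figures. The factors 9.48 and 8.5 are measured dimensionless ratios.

131 m

8.009 × 9.48 = 75.92532 → 75.9 m (3 s.f., last digit at the 10^-1 place).
6.5 × 8.5 = 55.25 → 55 m (2 s.f., last digit at the 10^0 place).
Sum: 131.17532 m; keep the coarser place, 10^0.
Result: 131 m.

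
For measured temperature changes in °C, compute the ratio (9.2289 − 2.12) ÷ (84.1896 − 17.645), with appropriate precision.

0.107

9.2289 − 2.12 = 7.1089, limited to 2 d.p. → 3 s.f.; 84.1896 − 17.645 = 66.5446, limited to 3 d.p. → 5 s.f.
Carrying full precision, 7.1089 ÷ 66.5446 = 0.10682910409…; keep min(3, 5) = 3 s.f.
Rounded to 3 significant figures: 0.107.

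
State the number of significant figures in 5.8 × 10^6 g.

5.8 × 10^6: in scientific notation every digit of the coefficient is significant.

2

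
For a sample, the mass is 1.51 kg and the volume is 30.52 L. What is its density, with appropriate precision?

0.0495 kg/L

density = 1.51 kg ÷ 30.52 L = 0.0494757536042… kg/L.
1.51 has 3 significant figures; 30.52 has 4.
Division/multiplication keeps the fewest: 3 significant figures.
Rounded: 0.0495 kg/L.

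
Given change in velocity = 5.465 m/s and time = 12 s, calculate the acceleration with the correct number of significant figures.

acceleration = 5.465 m/s ÷ 12 s = 0.455416666667… m/s².
5.465 has 4 significant figures; 12 has 2.
Division/multiplication keeps the fewest: 2 significant figures.
Rounded: 4.6 × 10⁻¹ m/s².

4.6 × 10⁻¹ m/s²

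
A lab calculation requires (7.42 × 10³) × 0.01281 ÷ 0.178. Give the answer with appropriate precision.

(7.42 × 10³) × 0.01281 ÷ 0.178 = 533.98988764…
Multiplication/division keeps the fewest significant figures: 7.42 × 10³ → 3 s.f., 0.01281 → 4 s.f., 0.178 → 3 s.f.; limit is 3.
Rounded to 3 significant figures: 534.

534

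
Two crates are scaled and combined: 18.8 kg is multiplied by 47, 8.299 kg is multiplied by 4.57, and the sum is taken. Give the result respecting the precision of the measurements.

18.8 × 47 = 883.6 → 8.8 × 10² kg (2 s.f., last digit at the 10^1 place).
8.299 × 4.57 = 37.92643 → 37.9 kg (3 s.f., last digit at the 10^-1 place).
Sum: 921.52643 kg; keep the coarser place, 10^1.
Result: 9.2 × 10² kg.

9.2 × 10² kg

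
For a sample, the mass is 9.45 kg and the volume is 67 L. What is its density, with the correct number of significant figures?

density = 9.45 kg ÷ 67 L = 0.141044776119… kg/L.
9.45 has 3 significant figures; 67 has 2.
Division/multiplication keeps the fewest: 2 significant figures.
Rounded: 0.14 kg/L.

0.14 kg/L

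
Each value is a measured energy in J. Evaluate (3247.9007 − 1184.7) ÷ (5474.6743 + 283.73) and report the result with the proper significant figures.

3.5829 × 10⁻¹

3247.9007 − 1184.7 = 2063.2007, limited to 1 d.p. → 5 s.f.; 5474.6743 + 283.73 = 5758.4043, limited to 2 d.p. → 6 s.f.
Carrying full precision, 2063.2007 ÷ 5758.4043 = 0.358293824558…; keep min(5, 6) = 5 s.f.
Rounded to 5 significant figures: 3.5829 × 10⁻¹.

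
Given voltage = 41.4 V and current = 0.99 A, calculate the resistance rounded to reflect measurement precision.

resistance = 41.4 V ÷ 0.99 A = 41.8181818182… Ω.
41.4 has 3 significant figures; 0.99 has 2.
Division/multiplication keeps the fewest: 2 significant figures.
Rounded: 42 Ω.

42 Ω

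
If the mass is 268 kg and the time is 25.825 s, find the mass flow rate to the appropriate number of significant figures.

mass flow rate = 268 kg ÷ 25.825 s = 10.3775411423… kg/s.
268 has 3 significant figures; 25.825 has 5.
Division/multiplication keeps the fewest: 3 significant figures.
Rounded: 10.4 kg/s.

10.4 kg/s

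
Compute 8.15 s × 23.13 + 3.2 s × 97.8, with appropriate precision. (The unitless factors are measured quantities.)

5.0 × 10^2 s

8.15 × 23.13 = 188.5095 → 189 s (3 s.f., last digit at the 10^0 place).
3.2 × 97.8 = 312.96 → 3.1 × 10^2 s (2 s.f., last digit at the 10^1 place).
Sum: 501.4695 s; keep the coarser place, 10^1.
Result: 5.0 × 10^2 s.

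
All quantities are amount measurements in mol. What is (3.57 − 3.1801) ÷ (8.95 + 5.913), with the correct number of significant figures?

3.57 − 3.1801 = 0.3899, limited to 2 d.p. → 2 s.f.; 8.95 + 5.913 = 14.863, limited to 2 d.p. → 4 s.f.
Carrying full precision, 0.3899 ÷ 14.863 = 0.0262329274036…; keep min(2, 4) = 2 s.f.
Rounded to 2 significant figures: 0.026.

0.026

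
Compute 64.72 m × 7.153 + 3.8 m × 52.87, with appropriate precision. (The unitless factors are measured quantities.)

6.6 × 10² m

64.72 × 7.153 = 462.94216 → 462.9 m (4 s.f., last digit at the 10^-1 place).
3.8 × 52.87 = 200.906 → 2.0 × 10² m (2 s.f., last digit at the 10^1 place).
Sum: 663.84816 m; keep the coarser place, 10^1.
Result: 6.6 × 10² m.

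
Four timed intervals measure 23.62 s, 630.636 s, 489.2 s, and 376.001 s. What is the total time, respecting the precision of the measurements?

23.62 s + 630.636 s + 489.2 s + 376.001 s = 1519.457 s.
Addition/subtraction keeps the fewest decimal places: 23.62 → 2 decimal places, 630.636 → 3 decimal places, 489.2 → 1 decimal place, 376.001 → 3 decimal places; limit is 1.
Rounded to 1 decimal place: 1519.5 s.

1519.5 s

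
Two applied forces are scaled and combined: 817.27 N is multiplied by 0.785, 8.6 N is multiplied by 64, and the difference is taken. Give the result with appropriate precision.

9 × 10¹ N

817.27 × 0.785 = 641.55695 → 642 N (3 s.f., last digit at the 10^0 place).
8.6 × 64 = 550.4 → 5.5 × 10² N (2 s.f., last digit at the 10^1 place).
Difference: 91.15695 N; keep the coarser place, 10^1.
Result: 9 × 10¹ N.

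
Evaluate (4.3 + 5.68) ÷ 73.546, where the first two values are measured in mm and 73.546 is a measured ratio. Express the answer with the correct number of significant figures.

0.136 mm

4.3 mm + 5.68 mm = 9.98 mm; the sum is limited to 1 decimal place (3 s.f.).
Carrying full precision, 9.98 ÷ 73.546 = 0.13569738667… mm; 73.546 has 5 s.f., so the result keeps min(3, 5) = 3 s.f.
Rounded to 3 significant figures: 0.136 mm.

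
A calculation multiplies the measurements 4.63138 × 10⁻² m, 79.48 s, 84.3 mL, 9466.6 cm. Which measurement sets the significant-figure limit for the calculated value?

84.3 mL

4.63138 × 10⁻² m → 6 s.f.; 79.48 s → 4 s.f.; 84.3 mL → 3 s.f.; 9466.6 cm → 5 s.f.
The fewest is 3 significant figures, from 84.3 mL.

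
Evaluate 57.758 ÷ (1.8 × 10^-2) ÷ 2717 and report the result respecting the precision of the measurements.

1.2

57.758 ÷ (1.8 × 10^-2) ÷ 2717 = 1.18100028626…
Multiplication/division keeps the fewest significant figures: 57.758 → 5 s.f., 1.8 × 10^-2 → 2 s.f., 2717 → 4 s.f.; limit is 2.
Rounded to 2 significant figures: 1.2.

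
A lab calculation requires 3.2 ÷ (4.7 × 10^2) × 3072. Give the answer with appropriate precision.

3.2 ÷ (4.7 × 10^2) × 3072 = 20.9157446809…
Multiplication/division keeps the fewest significant figures: 3.2 → 2 s.f., 4.7 × 10^2 → 2 s.f., 3072 → 4 s.f.; limit is 2.
Rounded to 2 significant figures: 21.

21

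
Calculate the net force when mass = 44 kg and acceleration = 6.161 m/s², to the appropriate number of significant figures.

net force = 44 kg × 6.161 m/s² = 271.084 N.
44 has 2 significant figures; 6.161 has 4.
Division/multiplication keeps the fewest: 2 significant figures.
Rounded: 2.7 × 10² N.

2.7 × 10² N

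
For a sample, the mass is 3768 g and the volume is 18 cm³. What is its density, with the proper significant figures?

density = 3768 g ÷ 18 cm³ = 209.333333333… g/cm³.
3768 has 4 significant figures; 18 has 2.
Division/multiplication keeps the fewest: 2 significant figures.
Rounded: 2.1 × 10² g/cm³.

2.1 × 10² g/cm³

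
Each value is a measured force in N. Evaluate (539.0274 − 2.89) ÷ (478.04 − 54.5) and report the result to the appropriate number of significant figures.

1.266

539.0274 − 2.89 = 536.1374, limited to 2 d.p. → 5 s.f.; 478.04 − 54.5 = 423.54, limited to 1 d.p. → 4 s.f.
Carrying full precision, 536.1374 ÷ 423.54 = 1.26584832601…; keep min(5, 4) = 4 s.f.
Rounded to 4 significant figures: 1.266.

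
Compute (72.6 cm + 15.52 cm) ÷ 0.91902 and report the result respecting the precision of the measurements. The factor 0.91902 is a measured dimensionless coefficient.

72.6 cm + 15.52 cm = 88.12 cm; the sum is limited to 1 decimal place (3 s.f.).
Carrying full precision, 88.12 ÷ 0.91902 = 95.8847467955… cm; 0.91902 has 5 s.f., so the result keeps min(3, 5) = 3 s.f.
Rounded to 3 significant figures: 95.9 cm.

95.9 cm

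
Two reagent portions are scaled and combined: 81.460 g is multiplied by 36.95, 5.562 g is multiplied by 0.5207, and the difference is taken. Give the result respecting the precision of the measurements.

81.460 × 36.95 = 3009.947 → 3.010 × 10³ g (4 s.f., last digit at the 10^0 place).
5.562 × 0.5207 = 2.8961334 → 2.896 g (4 s.f., last digit at the 10^-3 place).
Difference: 3007.0508666 g; keep the coarser place, 10^0.
Result: 3007 g.

3007 g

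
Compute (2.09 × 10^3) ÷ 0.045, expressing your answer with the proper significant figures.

(2.09 × 10^3) ÷ 0.045 = 46444.4444444…
Multiplication/division keeps the fewest significant figures: 2.09 × 10^3 → 3 s.f., 0.045 → 2 s.f.; limit is 2.
Rounded to 2 significant figures: 4.6 × 10^4.

4.6 × 10^4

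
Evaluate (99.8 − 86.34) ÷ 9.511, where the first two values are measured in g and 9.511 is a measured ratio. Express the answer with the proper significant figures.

1.42 g

99.8 g − 86.34 g = 13.46 g; the difference is limited to 1 decimal place (3 s.f.).
Carrying full precision, 13.46 ÷ 9.511 = 1.41520344864… g; 9.511 has 4 s.f., so the result keeps min(3, 4) = 3 s.f.
Rounded to 3 significant figures: 1.42 g.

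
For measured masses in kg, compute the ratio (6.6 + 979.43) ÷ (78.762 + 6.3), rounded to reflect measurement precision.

11.6

6.6 + 979.43 = 986.03, limited to 1 d.p. → 4 s.f.; 78.762 + 6.3 = 85.062, limited to 1 d.p. → 3 s.f.
Carrying full precision, 986.03 ÷ 85.062 = 11.5918976746…; keep min(4, 3) = 3 s.f.
Rounded to 3 significant figures: 11.6.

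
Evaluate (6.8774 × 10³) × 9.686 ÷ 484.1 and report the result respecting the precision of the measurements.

(6.8774 × 10³) × 9.686 ÷ 484.1 = 137.604826276…
Multiplication/division keeps the fewest significant figures: 6.8774 × 10³ → 5 s.f., 9.686 → 4 s.f., 484.1 → 4 s.f.; limit is 4.
Rounded to 4 significant figures: 137.6.

137.6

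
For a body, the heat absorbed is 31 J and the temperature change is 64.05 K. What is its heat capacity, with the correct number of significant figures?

0.48 J/K

heat capacity = 31 J ÷ 64.05 K = 0.48399687744… J/K.
31 has 2 significant figures; 64.05 has 4.
Division/multiplication keeps the fewest: 2 significant figures.
Rounded: 0.48 J/K.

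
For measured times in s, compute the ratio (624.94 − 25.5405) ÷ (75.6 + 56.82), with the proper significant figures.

4.527

624.94 − 25.5405 = 599.3995, limited to 2 d.p. → 5 s.f.; 75.6 + 56.82 = 132.42, limited to 1 d.p. → 4 s.f.
Carrying full precision, 599.3995 ÷ 132.42 = 4.52650279414…; keep min(5, 4) = 4 s.f.
Rounded to 4 significant figures: 4.527.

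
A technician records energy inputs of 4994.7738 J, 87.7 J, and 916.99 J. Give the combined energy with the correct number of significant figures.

5999.5 J

4994.7738 J + 87.7 J + 916.99 J = 5999.4638 J.
Addition/subtraction keeps the fewest decimal places: 4994.7738 → 4 decimal places, 87.7 → 1 decimal place, 916.99 → 2 decimal places; limit is 1.
Rounded to 1 decimal place: 5999.5 J.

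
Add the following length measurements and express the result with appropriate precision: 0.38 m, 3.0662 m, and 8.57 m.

0.38 m + 3.0662 m + 8.57 m = 12.0162 m.
Addition/subtraction keeps the fewest decimal places: 0.38 → 2 decimal places, 3.0662 → 4 decimal places, 8.57 → 2 decimal places; limit is 2.
Rounded to 2 decimal places: 12.02 m.

12.02 m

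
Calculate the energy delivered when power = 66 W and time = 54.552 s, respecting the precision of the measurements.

3.6 × 10³ J

energy delivered = 66 W × 54.552 s = 3600.432 J.
66 has 2 significant figures; 54.552 has 5.
Division/multiplication keeps the fewest: 2 significant figures.
Rounded: 3.6 × 10³ J.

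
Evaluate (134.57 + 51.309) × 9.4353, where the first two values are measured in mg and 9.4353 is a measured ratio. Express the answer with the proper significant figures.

134.57 mg + 51.309 mg = 185.879 mg; the sum is limited to 2 decimal places (5 s.f.).
Carrying full precision, 185.879 × 9.4353 = 1753.8241287 mg; 9.4353 has 5 s.f., so the result keeps min(5, 5) = 5 s.f.
Rounded to 5 significant figures: 1753.8 mg.

1753.8 mg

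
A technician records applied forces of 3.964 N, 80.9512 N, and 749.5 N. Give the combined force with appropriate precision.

834.4 N

3.964 N + 80.9512 N + 749.5 N = 834.4152 N.
Addition/subtraction keeps the fewest decimal places: 3.964 → 3 decimal places, 80.9512 → 4 decimal places, 749.5 → 1 decimal place; limit is 1.
Rounded to 1 decimal place: 834.4 N.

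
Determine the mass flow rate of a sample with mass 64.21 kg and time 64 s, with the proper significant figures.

1.0 kg/s

mass flow rate = 64.21 kg ÷ 64 s = 1.00328125 kg/s.
64.21 has 4 significant figures; 64 has 2.
Division/multiplication keeps the fewest: 2 significant figures.
Rounded: 1.0 kg/s.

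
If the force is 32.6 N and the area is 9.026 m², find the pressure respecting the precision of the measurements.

3.61 Pa

pressure = 32.6 N ÷ 9.026 m² = 3.61178816752… Pa.
32.6 has 3 significant figures; 9.026 has 4.
Division/multiplication keeps the fewest: 3 significant figures.
Rounded: 3.61 Pa.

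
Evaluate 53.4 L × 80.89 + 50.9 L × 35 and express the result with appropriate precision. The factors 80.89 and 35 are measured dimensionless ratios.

53.4 × 80.89 = 4319.526 → 4.32 × 10^3 L (3 s.f., last digit at the 10^1 place).
50.9 × 35 = 1781.5 → 1.8 × 10^3 L (2 s.f., last digit at the 10^2 place).
Sum: 6101.026 L; keep the coarser place, 10^2.
Result: 6.1 × 10^3 L.

6.1 × 10^3 L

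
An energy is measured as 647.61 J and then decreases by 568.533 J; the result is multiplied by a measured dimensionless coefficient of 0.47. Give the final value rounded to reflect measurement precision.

647.61 J − 568.533 J = 79.077 J; the difference is limited to 2 decimal places (4 s.f.).
Carrying full precision, 79.077 × 0.47 = 37.16619 J; 0.47 has 2 s.f., so the result keeps min(4, 2) = 2 s.f.
Rounded to 2 significant figures: 37 J.

37 J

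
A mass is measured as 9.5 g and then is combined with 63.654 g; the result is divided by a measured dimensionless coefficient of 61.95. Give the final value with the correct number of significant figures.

1.18 g

9.5 g + 63.654 g = 73.154 g; the sum is limited to 1 decimal place (3 s.f.).
Carrying full precision, 73.154 ÷ 61.95 = 1.18085552865… g; 61.95 has 4 s.f., so the result keeps min(3, 4) = 3 s.f.
Rounded to 3 significant figures: 1.18 g.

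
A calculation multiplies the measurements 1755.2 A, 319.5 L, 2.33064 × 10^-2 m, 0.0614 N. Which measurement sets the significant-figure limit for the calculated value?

0.0614 N

1755.2 A → 5 s.f.; 319.5 L → 4 s.f.; 2.33064 × 10^-2 m → 6 s.f.; 0.0614 N → 3 s.f.
The fewest is 3 significant figures, from 0.0614 N.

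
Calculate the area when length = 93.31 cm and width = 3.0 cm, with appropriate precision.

area = 93.31 cm × 3.0 cm = 279.93 cm².
93.31 has 4 significant figures; 3.0 has 2.
Division/multiplication keeps the fewest: 2 significant figures.
Rounded: 2.8 × 10^2 cm².

2.8 × 10^2 cm²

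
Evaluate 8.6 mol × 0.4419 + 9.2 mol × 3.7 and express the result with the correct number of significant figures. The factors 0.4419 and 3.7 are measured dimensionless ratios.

8.6 × 0.4419 = 3.80034 → 3.8 mol (2 s.f., last digit at the 10^-1 place).
9.2 × 3.7 = 34.04 → 34 mol (2 s.f., last digit at the 10^0 place).
Sum: 37.84034 mol; keep the coarser place, 10^0.
Result: 38 mol.

38 mol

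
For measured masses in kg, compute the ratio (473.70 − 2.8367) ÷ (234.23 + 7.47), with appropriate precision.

1.9481

473.70 − 2.8367 = 470.8633, limited to 2 d.p. → 5 s.f.; 234.23 + 7.47 = 241.70, limited to 2 d.p. → 5 s.f.
Carrying full precision, 470.8633 ÷ 241.70 = 1.94813115432…; keep min(5, 5) = 5 s.f.
Rounded to 5 significant figures: 1.9481.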